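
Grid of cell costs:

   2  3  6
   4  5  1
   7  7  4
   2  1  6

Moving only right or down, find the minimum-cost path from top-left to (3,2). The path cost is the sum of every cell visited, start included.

21

One optimal route is [0,0] [0,1] [1,1] [1,2] [2,2] [3,2].
Its cost is 2 + 3 + 5 + 1 + 4 + 6 = 21.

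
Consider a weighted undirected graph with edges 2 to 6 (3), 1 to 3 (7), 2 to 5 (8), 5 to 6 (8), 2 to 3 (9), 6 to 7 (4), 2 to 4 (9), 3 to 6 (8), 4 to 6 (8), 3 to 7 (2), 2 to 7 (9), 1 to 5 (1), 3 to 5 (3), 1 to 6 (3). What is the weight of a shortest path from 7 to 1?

6

A few of the 7→1 routes:
7→3→5→1: 2 + 3 + 1 = 6
7→3→1: 2 + 7 = 9
7→6→1: 4 + 3 = 7
Best route has total 6.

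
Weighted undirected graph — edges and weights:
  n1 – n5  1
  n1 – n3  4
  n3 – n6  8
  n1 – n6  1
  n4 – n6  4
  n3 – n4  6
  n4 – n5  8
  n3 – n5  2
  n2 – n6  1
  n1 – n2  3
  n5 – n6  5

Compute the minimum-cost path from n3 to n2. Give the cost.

5

Some routes from n3 to n2:
n3 - n5 - n6 - n2: 2 + 5 + 1 = 8
n3 - n5 - n1 - n2: 2 + 1 + 3 = 6
n3 - n1 - n2: 4 + 3 = 7
n3 - n5 - n1 - n6 - n2: 2 + 1 + 1 + 1 = 5
n3 - n1 - n6 - n2: 4 + 1 + 1 = 6
Shortest: 5.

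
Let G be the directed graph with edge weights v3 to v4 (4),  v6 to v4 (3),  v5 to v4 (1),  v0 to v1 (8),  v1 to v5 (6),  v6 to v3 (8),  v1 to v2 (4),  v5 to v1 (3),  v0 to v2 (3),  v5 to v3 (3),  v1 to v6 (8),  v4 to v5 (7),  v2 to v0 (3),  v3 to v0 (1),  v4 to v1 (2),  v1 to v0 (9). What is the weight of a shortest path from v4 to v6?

Routes from v4 to v6:
v4 -> v5 -> v1 -> v6: 7 + 3 + 8 = 18
v4 -> v5 -> v3 -> v0 -> v1 -> v6: 7 + 3 + 1 + 8 + 8 = 27
v4 -> v1 -> v6: 2 + 8 = 10
The minimum is 10.

10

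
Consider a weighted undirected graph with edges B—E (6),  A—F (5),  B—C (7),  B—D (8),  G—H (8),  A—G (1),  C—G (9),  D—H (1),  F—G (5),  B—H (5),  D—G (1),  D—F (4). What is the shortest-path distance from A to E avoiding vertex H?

16

Comparing a few candidate routes:
A -> G -> D -> B -> E: 1 + 1 + 8 + 6 = 16
A -> F -> D -> B -> E: 5 + 4 + 8 + 6 = 23
A -> G -> C -> B -> E: 1 + 9 + 7 + 6 = 23
A -> G -> F -> D -> B -> E: 1 + 5 + 4 + 8 + 6 = 24
A -> F -> G -> D -> B -> E: 5 + 5 + 1 + 8 + 6 = 25
A -> F -> D -> G -> C -> B -> E: 5 + 4 + 1 + 9 + 7 + 6 = 32
Shortest: 16.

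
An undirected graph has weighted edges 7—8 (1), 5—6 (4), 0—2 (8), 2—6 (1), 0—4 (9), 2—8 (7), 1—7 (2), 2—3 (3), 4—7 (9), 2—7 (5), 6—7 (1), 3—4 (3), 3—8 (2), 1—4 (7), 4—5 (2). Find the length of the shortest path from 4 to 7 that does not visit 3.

7

Comparing a few candidate routes:
4 -> 5 -> 6 -> 7: 2 + 4 + 1 = 7
4 -> 7: 9
4 -> 1 -> 7: 7 + 2 = 9
Shortest: 7.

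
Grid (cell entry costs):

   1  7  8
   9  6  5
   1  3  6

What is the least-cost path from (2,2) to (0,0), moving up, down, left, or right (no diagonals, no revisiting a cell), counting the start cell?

Take [2,2] → [2,1] → [2,0] → [1,0] → [0,0] for a total of 6 + 3 + 1 + 9 + 1 = 20.

20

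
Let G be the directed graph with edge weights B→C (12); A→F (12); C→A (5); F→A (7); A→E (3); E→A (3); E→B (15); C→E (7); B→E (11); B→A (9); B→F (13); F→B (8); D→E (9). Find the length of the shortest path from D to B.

Candidate routes:
D - E - A - F - B: 9 + 3 + 12 + 8 = 32
D - E - B: 9 + 15 = 24
The minimum is 24.

24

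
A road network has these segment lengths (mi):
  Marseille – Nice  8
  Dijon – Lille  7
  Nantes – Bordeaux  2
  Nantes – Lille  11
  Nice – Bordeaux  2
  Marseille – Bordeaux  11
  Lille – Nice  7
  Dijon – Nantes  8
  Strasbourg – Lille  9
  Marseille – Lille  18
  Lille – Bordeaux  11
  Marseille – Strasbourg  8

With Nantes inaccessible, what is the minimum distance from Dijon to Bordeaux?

Some routes from Dijon to Bordeaux avoiding Nantes:
Dijon - Lille - Strasbourg - Marseille - Bordeaux: 7 + 9 + 8 + 11 = 35
Dijon - Lille - Strasbourg - Marseille - Nice - Bordeaux: 7 + 9 + 8 + 8 + 2 = 34
Dijon - Lille - Bordeaux: 7 + 11 = 18
Dijon - Lille - Nice - Bordeaux: 7 + 7 + 2 = 16
Dijon - Lille - Marseille - Nice - Bordeaux: 7 + 18 + 8 + 2 = 35
Dijon - Lille - Nice - Marseille - Bordeaux: 7 + 7 + 8 + 11 = 33
Best route has total 16 mi.

16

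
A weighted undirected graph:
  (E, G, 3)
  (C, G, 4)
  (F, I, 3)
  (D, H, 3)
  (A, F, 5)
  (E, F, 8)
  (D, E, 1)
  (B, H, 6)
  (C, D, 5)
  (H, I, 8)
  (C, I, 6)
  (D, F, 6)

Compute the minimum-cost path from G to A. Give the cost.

15

Some routes from G to A:
G-C-D-F-A: 4 + 5 + 6 + 5 = 20
G-E-D-F-A: 3 + 1 + 6 + 5 = 15
G-E-F-A: 3 + 8 + 5 = 16
G-C-I-F-A: 4 + 6 + 3 + 5 = 18
G-E-D-C-I-F-A: 3 + 1 + 5 + 6 + 3 + 5 = 23
The minimum is 15.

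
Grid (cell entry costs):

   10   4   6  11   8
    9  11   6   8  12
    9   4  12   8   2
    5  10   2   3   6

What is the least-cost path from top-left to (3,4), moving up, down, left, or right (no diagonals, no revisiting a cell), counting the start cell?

49

Take r0c0→r0c1→r0c2→r1c2→r2c2→r3c2→r3c3→r3c4 for a total of 10 + 4 + 6 + 6 + 12 + 2 + 3 + 6 = 49.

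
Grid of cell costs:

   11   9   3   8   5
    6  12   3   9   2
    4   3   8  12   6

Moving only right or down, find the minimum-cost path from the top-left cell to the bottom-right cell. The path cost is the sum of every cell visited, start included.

43

Take r0c0→r0c1→r0c2→r1c2→r1c3→r1c4→r2c4 for a total of 11 + 9 + 3 + 3 + 9 + 2 + 6 = 43.
For comparison, the top-then-right route costs 44.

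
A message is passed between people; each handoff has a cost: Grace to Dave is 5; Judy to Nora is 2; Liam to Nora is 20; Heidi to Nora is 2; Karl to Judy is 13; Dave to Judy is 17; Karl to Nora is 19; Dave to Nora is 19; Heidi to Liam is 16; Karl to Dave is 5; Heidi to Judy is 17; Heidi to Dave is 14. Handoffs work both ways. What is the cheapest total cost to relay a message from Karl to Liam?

33

Some routes from Karl to Liam:
Karl -> Judy -> Nora -> Liam: 13 + 2 + 20 = 35
Karl -> Judy -> Nora -> Heidi -> Liam: 13 + 2 + 2 + 16 = 33
Karl -> Nora -> Liam: 19 + 20 = 39
Karl -> Dave -> Heidi -> Liam: 5 + 14 + 16 = 35
Karl -> Nora -> Heidi -> Liam: 19 + 2 + 16 = 37
Best route has total 33.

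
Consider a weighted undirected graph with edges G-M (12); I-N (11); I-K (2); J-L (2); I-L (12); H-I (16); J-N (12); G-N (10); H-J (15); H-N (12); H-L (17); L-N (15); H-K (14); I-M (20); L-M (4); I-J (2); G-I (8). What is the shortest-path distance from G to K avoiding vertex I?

36

A few of the G→K routes:
G -> M -> L -> H -> K: 12 + 4 + 17 + 14 = 47
G -> M -> L -> J -> H -> K: 12 + 4 + 2 + 15 + 14 = 47
G -> N -> H -> K: 10 + 12 + 14 = 36
G -> N -> J -> H -> K: 10 + 12 + 15 + 14 = 51
Best route has total 36.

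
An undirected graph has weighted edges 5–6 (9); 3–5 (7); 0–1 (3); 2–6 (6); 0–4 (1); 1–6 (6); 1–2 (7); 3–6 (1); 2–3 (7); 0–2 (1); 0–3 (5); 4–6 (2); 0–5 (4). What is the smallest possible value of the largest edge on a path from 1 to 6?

3

Comparing a few candidate routes:
1 -> 0 -> 2 -> 6: max(3, 1, 6) = 6
1 -> 0 -> 4 -> 6: max(3, 1, 2) = 3
1 -> 0 -> 3 -> 6: max(3, 5, 1) = 5
Smallest bottleneck: 3.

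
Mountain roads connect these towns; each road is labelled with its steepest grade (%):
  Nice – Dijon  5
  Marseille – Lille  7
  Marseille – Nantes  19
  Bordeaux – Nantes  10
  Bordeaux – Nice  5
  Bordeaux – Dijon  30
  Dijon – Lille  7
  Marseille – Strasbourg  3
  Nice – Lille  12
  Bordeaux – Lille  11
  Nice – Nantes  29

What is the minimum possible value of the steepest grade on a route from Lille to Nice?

Comparing a few candidate routes:
Lille → Marseille → Nantes → Nice: max(7, 19, 29) = 29
Lille → Nice: max(12) = 12
Lille → Marseille → Nantes → Bordeaux → Nice: max(7, 19, 10, 5) = 19
Lille → Bordeaux → Nantes → Nice: max(11, 10, 29) = 29
Lille → Dijon → Nice: max(7, 5) = 7
Lille → Bordeaux → Nice: max(11, 5) = 11
Smallest bottleneck: 7%.

7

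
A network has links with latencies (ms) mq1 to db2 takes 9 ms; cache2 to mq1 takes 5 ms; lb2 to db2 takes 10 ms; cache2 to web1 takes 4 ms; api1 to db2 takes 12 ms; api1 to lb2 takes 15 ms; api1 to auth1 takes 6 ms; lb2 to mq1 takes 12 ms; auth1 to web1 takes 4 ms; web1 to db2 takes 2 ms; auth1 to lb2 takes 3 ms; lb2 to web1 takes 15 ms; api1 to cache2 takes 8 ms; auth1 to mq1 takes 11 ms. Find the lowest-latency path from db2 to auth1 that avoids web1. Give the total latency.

13

Comparing a few candidate routes:
db2 → lb2 → auth1: 10 + 3 = 13
db2 → mq1 → auth1: 9 + 11 = 20
db2 → mq1 → cache2 → api1 → auth1: 9 + 5 + 8 + 6 = 28
db2 → mq1 → lb2 → auth1: 9 + 12 + 3 = 24
db2 → api1 → auth1: 12 + 6 = 18
db2 → api1 → lb2 → auth1: 12 + 15 + 3 = 30
Shortest: 13 ms.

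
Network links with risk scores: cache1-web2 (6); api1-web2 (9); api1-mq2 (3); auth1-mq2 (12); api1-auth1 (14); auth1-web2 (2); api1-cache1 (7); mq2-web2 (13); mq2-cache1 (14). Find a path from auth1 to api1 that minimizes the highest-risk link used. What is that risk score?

7

A few of the auth1→api1 routes:
auth1 -> mq2 -> api1: max(12, 3) = 12
auth1 -> web2 -> api1: max(2, 9) = 9
auth1 -> web2 -> cache1 -> api1: max(2, 6, 7) = 7
Best route has worst link 7.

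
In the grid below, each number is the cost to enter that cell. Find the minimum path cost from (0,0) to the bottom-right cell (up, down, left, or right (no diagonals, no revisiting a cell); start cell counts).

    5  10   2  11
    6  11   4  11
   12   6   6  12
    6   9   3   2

Cheapest: (0,0)→(0,1)→(0,2)→(1,2)→(2,2)→(3,2)→(3,3)
  5 + 10 + 2 + 4 + 6 + 3 + 2 = 32

32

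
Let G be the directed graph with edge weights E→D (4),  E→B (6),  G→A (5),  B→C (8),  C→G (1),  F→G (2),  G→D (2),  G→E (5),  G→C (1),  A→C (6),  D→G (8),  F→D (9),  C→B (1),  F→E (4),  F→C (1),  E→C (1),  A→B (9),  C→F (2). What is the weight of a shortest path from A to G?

Comparing a few candidate routes:
A -> C -> F -> G: 6 + 2 + 2 = 10
A -> C -> F -> E -> D -> G: 6 + 2 + 4 + 4 + 8 = 24
A -> B -> C -> G: 9 + 8 + 1 = 18
A -> C -> G: 6 + 1 = 7
A -> B -> C -> F -> G: 9 + 8 + 2 + 2 = 21
Best route has total 7.

7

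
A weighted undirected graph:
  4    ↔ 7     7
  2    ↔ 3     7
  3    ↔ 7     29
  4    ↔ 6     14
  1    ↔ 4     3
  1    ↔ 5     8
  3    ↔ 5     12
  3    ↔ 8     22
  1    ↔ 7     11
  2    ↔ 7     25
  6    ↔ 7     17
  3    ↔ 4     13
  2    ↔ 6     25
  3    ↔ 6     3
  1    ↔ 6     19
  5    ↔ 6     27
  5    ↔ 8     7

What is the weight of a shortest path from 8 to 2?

Checking several routes:
8 - 5 - 1 - 4 - 3 - 2: 7 + 8 + 3 + 13 + 7 = 38
8 - 5 - 3 - 2: 7 + 12 + 7 = 26
8 - 3 - 2: 22 + 7 = 29
8 - 5 - 1 - 4 - 6 - 3 - 2: 7 + 8 + 3 + 14 + 3 + 7 = 42
Shortest: 26.

26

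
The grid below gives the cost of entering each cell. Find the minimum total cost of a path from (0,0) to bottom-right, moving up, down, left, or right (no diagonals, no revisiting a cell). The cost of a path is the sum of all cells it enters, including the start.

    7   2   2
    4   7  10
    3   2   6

22

Path (0,0) -> (1,0) -> (2,0) -> (2,1) -> (2,2): 7 + 4 + 3 + 2 + 6 = 22.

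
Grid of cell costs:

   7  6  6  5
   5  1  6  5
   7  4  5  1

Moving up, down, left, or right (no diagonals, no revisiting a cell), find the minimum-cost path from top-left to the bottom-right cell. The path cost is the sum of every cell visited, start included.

23

One optimal route is r0c0 -> r1c0 -> r1c1 -> r2c1 -> r2c2 -> r2c3.
Its cost is 7 + 5 + 1 + 4 + 5 + 1 = 23.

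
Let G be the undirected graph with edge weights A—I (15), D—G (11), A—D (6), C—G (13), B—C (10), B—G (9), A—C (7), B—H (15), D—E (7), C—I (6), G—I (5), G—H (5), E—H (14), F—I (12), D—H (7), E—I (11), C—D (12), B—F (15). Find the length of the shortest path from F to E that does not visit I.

42

Comparing a few candidate routes:
F -> B -> C -> D -> E: 15 + 10 + 12 + 7 = 44
F -> B -> G -> H -> D -> E: 15 + 9 + 5 + 7 + 7 = 43
F -> B -> H -> E: 15 + 15 + 14 = 44
F -> B -> G -> D -> E: 15 + 9 + 11 + 7 = 42
F -> B -> G -> H -> E: 15 + 9 + 5 + 14 = 43
Best route has total 42.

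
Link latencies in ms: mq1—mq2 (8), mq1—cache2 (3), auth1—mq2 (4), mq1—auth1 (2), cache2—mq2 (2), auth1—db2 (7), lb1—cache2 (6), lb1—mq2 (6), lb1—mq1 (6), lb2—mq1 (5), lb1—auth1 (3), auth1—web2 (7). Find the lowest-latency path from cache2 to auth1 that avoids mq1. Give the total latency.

6

Comparing a few candidate routes:
cache2 → lb1 → auth1: 6 + 3 = 9
cache2 → mq2 → auth1: 2 + 4 = 6
cache2 → mq2 → lb1 → auth1: 2 + 6 + 3 = 11
Best route has total 6 ms.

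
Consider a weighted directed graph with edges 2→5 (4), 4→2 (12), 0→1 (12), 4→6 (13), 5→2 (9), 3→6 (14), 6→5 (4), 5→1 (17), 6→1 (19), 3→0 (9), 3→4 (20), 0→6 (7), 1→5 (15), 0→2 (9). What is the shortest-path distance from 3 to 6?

Candidate routes:
3-6: 14
3-0-6: 9 + 7 = 16
3-4-6: 20 + 13 = 33
The minimum is 14.

14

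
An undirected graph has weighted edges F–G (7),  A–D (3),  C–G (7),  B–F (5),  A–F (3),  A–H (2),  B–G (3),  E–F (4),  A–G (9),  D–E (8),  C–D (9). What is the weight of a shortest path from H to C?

Checking several routes:
H-A-G-C: 2 + 9 + 7 = 18
H-A-F-B-G-C: 2 + 3 + 5 + 3 + 7 = 20
H-A-D-C: 2 + 3 + 9 = 14
H-A-F-G-C: 2 + 3 + 7 + 7 = 19
H-A-F-E-D-C: 2 + 3 + 4 + 8 + 9 = 26
H-A-D-E-F-G-C: 2 + 3 + 8 + 4 + 7 + 7 = 31
Shortest: 14.

14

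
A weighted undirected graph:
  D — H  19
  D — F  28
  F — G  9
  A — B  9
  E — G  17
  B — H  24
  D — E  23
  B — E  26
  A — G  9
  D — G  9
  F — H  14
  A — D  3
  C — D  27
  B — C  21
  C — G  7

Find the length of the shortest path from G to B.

18

Checking several routes:
G -> A -> B: 9 + 9 = 18
G -> D -> A -> B: 9 + 3 + 9 = 21
G -> E -> B: 17 + 26 = 43
G -> C -> B: 7 + 21 = 28
The minimum is 18.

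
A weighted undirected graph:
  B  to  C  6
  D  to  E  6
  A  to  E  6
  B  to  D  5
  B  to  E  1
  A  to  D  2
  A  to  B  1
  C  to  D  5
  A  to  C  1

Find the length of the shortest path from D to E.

4

A few of the D→E routes:
D→E: 6
D→C→A→B→E: 5 + 1 + 1 + 1 = 8
D→A→C→B→E: 2 + 1 + 6 + 1 = 10
D→A→B→E: 2 + 1 + 1 = 4
D→B→E: 5 + 1 = 6
D→A→E: 2 + 6 = 8
The minimum is 4.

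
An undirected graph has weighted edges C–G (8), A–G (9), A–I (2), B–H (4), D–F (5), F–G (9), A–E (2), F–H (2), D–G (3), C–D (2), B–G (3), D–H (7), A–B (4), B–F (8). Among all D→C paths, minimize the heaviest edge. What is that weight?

Some routes from D to C:
D→C: max(2) = 2
D→G→C: max(3, 8) = 8
D→H→F→B→G→C: max(7, 2, 8, 3, 8) = 8
D→F→H→B→G→C: max(5, 2, 4, 3, 8) = 8
D→F→B→G→C: max(5, 8, 3, 8) = 8
D→H→B→G→C: max(7, 4, 3, 8) = 8
The minimum achievable maximum is 2.

2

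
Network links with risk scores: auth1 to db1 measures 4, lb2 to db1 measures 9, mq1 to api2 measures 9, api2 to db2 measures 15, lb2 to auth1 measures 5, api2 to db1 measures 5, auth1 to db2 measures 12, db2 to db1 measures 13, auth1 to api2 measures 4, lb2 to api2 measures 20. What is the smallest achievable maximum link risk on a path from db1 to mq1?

9

Some routes from db1 to mq1:
db1-auth1-api2-mq1: max(4, 4, 9) = 9
db1-lb2-auth1-api2-mq1: max(9, 5, 4, 9) = 9
db1-api2-mq1: max(5, 9) = 9
db1-db2-auth1-api2-mq1: max(13, 12, 4, 9) = 13
db1-auth1-db2-api2-mq1: max(4, 12, 15, 9) = 15
db1-lb2-auth1-db2-api2-mq1: max(9, 5, 12, 15, 9) = 15
Best route has worst link 9.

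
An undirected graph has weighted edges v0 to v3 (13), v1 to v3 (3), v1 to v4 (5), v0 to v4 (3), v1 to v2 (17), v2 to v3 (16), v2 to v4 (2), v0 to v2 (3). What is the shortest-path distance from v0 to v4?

Some routes from v0 to v4:
v0→v3→v1→v4: 13 + 3 + 5 = 21
v0→v4: 3
v0→v2→v4: 3 + 2 = 5
The minimum is 3.

3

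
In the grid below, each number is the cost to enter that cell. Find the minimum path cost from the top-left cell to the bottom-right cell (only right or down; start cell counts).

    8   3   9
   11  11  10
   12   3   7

32

Path [0,0] -> [0,1] -> [1,1] -> [2,1] -> [2,2]: 8 + 3 + 11 + 3 + 7 = 32.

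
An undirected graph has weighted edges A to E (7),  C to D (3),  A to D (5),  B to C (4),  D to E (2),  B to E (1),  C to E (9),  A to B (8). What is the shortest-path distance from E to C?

5

Checking several routes:
E -> B -> C: 1 + 4 = 5
E -> A -> D -> C: 7 + 5 + 3 = 15
E -> B -> A -> D -> C: 1 + 8 + 5 + 3 = 17
E -> D -> C: 2 + 3 = 5
E -> C: 9
Best route has total 5.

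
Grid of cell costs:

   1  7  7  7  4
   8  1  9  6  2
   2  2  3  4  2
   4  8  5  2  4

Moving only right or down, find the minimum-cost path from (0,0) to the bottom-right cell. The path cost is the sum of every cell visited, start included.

Path r0c0 -> r0c1 -> r1c1 -> r2c1 -> r2c2 -> r2c3 -> r2c4 -> r3c4: 1 + 7 + 1 + 2 + 3 + 4 + 2 + 4 = 24.
(Top row then right column would cost 34.)

24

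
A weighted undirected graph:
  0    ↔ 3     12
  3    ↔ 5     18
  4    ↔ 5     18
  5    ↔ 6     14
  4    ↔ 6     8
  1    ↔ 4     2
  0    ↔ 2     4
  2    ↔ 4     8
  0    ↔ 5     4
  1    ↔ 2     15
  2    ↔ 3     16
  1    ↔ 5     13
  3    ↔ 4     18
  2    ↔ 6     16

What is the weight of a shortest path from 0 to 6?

18

Checking several routes:
0 - 5 - 6: 4 + 14 = 18
0 - 2 - 4 - 6: 4 + 8 + 8 = 20
0 - 2 - 6: 4 + 16 = 20
0 - 5 - 1 - 4 - 6: 4 + 13 + 2 + 8 = 27
The minimum is 18.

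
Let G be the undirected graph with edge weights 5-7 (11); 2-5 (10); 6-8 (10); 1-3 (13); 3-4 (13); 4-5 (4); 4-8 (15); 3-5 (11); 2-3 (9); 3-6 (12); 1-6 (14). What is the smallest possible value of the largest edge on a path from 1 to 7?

Comparing a few candidate routes:
1-6-3-4-5-7: max(14, 12, 13, 4, 11) = 14
1-3-2-5-7: max(13, 9, 10, 11) = 13
1-3-4-5-7: max(13, 13, 4, 11) = 13
1-3-5-7: max(13, 11, 11) = 13
The minimum achievable maximum is 13.

13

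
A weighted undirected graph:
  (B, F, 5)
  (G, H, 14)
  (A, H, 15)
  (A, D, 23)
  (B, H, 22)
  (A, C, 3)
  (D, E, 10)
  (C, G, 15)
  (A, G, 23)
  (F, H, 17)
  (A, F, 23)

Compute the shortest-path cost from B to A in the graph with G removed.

28

Candidate routes:
B → H → F → A: 22 + 17 + 23 = 62
B → H → A: 22 + 15 = 37
B → F → H → A: 5 + 17 + 15 = 37
B → F → A: 5 + 23 = 28
The minimum is 28.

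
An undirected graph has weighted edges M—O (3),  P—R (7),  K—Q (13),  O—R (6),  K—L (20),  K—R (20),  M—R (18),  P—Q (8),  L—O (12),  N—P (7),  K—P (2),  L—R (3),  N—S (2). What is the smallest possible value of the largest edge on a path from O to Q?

Comparing a few candidate routes:
O-L-R-P-K-Q: max(12, 3, 7, 2, 13) = 13
O-R-P-K-Q: max(6, 7, 2, 13) = 13
O-R-P-Q: max(6, 7, 8) = 8
O-L-R-P-Q: max(12, 3, 7, 8) = 12
Best route has worst link 8.

8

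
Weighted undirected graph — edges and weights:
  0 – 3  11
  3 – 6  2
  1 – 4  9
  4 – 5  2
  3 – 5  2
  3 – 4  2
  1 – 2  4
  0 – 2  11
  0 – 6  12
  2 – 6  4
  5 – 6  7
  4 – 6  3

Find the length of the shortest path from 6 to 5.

Comparing a few candidate routes:
6 -> 3 -> 4 -> 5: 2 + 2 + 2 = 6
6 -> 4 -> 3 -> 5: 3 + 2 + 2 = 7
6 -> 4 -> 5: 3 + 2 = 5
6 -> 3 -> 5: 2 + 2 = 4
Best route has total 4.

4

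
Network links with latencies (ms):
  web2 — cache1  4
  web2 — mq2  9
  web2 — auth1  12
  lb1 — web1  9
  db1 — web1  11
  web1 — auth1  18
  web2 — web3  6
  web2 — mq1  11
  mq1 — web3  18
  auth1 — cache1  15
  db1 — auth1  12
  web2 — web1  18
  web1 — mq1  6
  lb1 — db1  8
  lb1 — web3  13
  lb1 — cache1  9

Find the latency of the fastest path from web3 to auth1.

18

Some routes from web3 to auth1:
web3 -> lb1 -> db1 -> auth1: 13 + 8 + 12 = 33
web3 -> web2 -> cache1 -> auth1: 6 + 4 + 15 = 25
web3 -> web2 -> auth1: 6 + 12 = 18
Best route has total 18 ms.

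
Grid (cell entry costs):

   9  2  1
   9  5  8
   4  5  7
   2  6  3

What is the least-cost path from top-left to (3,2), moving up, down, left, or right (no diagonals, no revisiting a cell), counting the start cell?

Cheapest: (0,0) (0,1) (0,2) (1,2) (2,2) (3,2)
  9 + 2 + 1 + 8 + 7 + 3 = 30

30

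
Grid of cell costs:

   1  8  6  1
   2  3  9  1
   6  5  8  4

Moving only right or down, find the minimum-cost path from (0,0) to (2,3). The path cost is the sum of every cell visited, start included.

Best path: r0c0 → r1c0 → r1c1 → r1c2 → r1c3 → r2c3
Cost: 1 + 2 + 3 + 9 + 1 + 4 = 20
For comparison, the top-then-right route costs 21.

20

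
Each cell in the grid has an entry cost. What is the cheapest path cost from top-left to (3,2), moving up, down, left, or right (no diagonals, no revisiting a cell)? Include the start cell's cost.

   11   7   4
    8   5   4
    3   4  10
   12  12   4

Take [0,0] -> [0,1] -> [0,2] -> [1,2] -> [2,2] -> [3,2] for a total of 11 + 7 + 4 + 4 + 10 + 4 = 40.

40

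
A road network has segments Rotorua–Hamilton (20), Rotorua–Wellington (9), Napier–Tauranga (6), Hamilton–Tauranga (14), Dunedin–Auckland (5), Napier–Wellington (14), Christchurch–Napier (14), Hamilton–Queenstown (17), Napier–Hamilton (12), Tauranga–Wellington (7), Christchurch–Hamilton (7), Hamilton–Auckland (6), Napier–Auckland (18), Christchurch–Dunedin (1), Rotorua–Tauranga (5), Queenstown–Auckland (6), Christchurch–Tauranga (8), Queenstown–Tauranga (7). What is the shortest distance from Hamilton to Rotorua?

Checking several routes:
Hamilton -> Christchurch -> Tauranga -> Rotorua: 7 + 8 + 5 = 20
Hamilton -> Tauranga -> Rotorua: 14 + 5 = 19
Hamilton -> Rotorua: 20
Shortest: 19 km.

19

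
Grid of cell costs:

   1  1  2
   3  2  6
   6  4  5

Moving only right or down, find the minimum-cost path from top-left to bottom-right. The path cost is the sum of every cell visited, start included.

Best path: [0,0] -> [0,1] -> [1,1] -> [2,1] -> [2,2]
Cost: 1 + 1 + 2 + 4 + 5 = 13

13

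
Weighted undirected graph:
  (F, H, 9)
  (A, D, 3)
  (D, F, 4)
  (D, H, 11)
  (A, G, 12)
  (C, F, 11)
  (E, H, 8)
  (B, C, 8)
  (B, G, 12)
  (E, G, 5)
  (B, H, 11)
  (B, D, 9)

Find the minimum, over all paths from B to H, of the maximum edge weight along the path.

9

Comparing a few candidate routes:
B -> D -> A -> G -> E -> H: max(9, 3, 12, 5, 8) = 12
B -> D -> H: max(9, 11) = 11
B -> H: max(11) = 11
B -> C -> F -> H: max(8, 11, 9) = 11
B -> D -> F -> H: max(9, 4, 9) = 9
B -> C -> F -> D -> H: max(8, 11, 4, 11) = 11
The minimum achievable maximum is 9.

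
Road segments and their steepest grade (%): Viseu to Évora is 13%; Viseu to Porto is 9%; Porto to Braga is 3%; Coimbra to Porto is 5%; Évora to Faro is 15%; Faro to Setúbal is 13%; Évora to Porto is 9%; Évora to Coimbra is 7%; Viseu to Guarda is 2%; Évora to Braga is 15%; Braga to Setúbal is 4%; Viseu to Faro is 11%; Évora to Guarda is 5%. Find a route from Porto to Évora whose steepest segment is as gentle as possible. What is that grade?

7

Comparing a few candidate routes:
Porto -> Évora: max(9) = 9
Porto -> Coimbra -> Évora: max(5, 7) = 7
Porto -> Viseu -> Guarda -> Évora: max(9, 2, 5) = 9
Best route has worst link 7%.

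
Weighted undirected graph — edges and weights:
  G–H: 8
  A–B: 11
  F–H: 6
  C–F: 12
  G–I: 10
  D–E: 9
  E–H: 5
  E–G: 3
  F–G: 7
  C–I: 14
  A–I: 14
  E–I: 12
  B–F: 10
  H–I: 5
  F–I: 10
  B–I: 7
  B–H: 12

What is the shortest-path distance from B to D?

26

Comparing a few candidate routes:
B → H → E → D: 12 + 5 + 9 = 26
B → I → E → D: 7 + 12 + 9 = 28
B → I → G → E → D: 7 + 10 + 3 + 9 = 29
B → I → H → E → D: 7 + 5 + 5 + 9 = 26
B → F → G → E → D: 10 + 7 + 3 + 9 = 29
Shortest: 26.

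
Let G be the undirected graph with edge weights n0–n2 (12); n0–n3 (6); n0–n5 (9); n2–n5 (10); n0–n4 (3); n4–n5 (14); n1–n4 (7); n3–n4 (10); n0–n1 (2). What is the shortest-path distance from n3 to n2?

18

Some routes from n3 to n2:
n3 → n0 → n4 → n5 → n2: 6 + 3 + 14 + 10 = 33
n3 → n0 → n5 → n2: 6 + 9 + 10 = 25
n3 → n4 → n0 → n2: 10 + 3 + 12 = 25
n3 → n4 → n1 → n0 → n2: 10 + 7 + 2 + 12 = 31
n3 → n4 → n0 → n5 → n2: 10 + 3 + 9 + 10 = 32
n3 → n0 → n2: 6 + 12 = 18
Shortest: 18.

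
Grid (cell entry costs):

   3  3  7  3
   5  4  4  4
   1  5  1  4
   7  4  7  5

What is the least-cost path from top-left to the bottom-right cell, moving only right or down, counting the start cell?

Best path: (0,0) -> (0,1) -> (1,1) -> (1,2) -> (2,2) -> (2,3) -> (3,3)
Cost: 3 + 3 + 4 + 4 + 1 + 4 + 5 = 24
For comparison, the top-then-right route costs 29.

24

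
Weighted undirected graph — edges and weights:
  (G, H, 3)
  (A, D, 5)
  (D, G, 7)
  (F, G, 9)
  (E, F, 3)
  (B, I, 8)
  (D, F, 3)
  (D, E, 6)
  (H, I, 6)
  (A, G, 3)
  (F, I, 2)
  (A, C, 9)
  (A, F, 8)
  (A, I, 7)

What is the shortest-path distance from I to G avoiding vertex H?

Some routes from I to G avoiding H:
I - F - D - G: 2 + 3 + 7 = 12
I - F - D - A - G: 2 + 3 + 5 + 3 = 13
I - F - A - G: 2 + 8 + 3 = 13
I - A - G: 7 + 3 = 10
I - F - G: 2 + 9 = 11
The minimum is 10.

10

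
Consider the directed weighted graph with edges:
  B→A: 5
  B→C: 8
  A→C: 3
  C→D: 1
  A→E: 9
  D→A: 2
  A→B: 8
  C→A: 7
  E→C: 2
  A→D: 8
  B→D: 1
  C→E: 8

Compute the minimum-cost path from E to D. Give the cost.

3

Candidate routes:
E-C-D: 2 + 1 = 3
E-C-A-B-D: 2 + 7 + 8 + 1 = 18
E-C-A-D: 2 + 7 + 8 = 17
The minimum is 3.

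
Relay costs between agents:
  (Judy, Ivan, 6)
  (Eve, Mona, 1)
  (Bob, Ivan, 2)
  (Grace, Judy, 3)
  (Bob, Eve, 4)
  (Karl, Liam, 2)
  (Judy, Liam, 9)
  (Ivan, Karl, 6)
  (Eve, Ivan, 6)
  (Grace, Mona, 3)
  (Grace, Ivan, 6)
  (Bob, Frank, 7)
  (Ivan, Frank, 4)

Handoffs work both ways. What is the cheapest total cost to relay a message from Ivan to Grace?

6

Some routes from Ivan to Grace:
Ivan → Judy → Grace: 6 + 3 = 9
Ivan → Bob → Eve → Mona → Grace: 2 + 4 + 1 + 3 = 10
Ivan → Eve → Mona → Grace: 6 + 1 + 3 = 10
Ivan → Grace: 6
The minimum is 6.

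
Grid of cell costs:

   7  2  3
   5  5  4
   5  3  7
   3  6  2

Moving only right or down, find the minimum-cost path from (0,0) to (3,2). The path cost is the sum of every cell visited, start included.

Path r0c0→r0c1→r0c2→r1c2→r2c2→r3c2: 7 + 2 + 3 + 4 + 7 + 2 = 25.

25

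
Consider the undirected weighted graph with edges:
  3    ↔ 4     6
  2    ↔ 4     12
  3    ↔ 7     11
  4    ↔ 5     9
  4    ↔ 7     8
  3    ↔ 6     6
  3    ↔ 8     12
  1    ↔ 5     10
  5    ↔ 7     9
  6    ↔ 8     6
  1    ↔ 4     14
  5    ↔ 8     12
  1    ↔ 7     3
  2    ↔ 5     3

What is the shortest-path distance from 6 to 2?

Checking several routes:
6 -> 8 -> 5 -> 2: 6 + 12 + 3 = 21
6 -> 3 -> 7 -> 5 -> 2: 6 + 11 + 9 + 3 = 29
6 -> 3 -> 4 -> 2: 6 + 6 + 12 = 24
6 -> 3 -> 4 -> 5 -> 2: 6 + 6 + 9 + 3 = 24
Best route has total 21.

21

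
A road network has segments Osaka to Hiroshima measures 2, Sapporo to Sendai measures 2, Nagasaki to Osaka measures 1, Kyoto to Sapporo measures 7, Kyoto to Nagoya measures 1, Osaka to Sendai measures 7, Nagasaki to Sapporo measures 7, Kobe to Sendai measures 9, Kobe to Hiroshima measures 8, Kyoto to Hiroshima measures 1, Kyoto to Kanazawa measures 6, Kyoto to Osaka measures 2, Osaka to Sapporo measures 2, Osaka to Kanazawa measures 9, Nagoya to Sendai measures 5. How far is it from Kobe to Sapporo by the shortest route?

Checking several routes:
Kobe - Hiroshima - Osaka - Sapporo: 8 + 2 + 2 = 12
Kobe - Sendai - Sapporo: 9 + 2 = 11
Kobe - Hiroshima - Kyoto - Osaka - Sapporo: 8 + 1 + 2 + 2 = 13
Kobe - Hiroshima - Kyoto - Sapporo: 8 + 1 + 7 = 16
The minimum is 11.

11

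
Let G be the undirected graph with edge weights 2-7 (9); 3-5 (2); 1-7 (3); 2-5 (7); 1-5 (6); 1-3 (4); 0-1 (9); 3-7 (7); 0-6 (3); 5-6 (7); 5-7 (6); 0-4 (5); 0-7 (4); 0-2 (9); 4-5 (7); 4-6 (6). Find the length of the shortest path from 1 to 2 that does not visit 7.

13

Comparing a few candidate routes:
1 - 5 - 2: 6 + 7 = 13
1 - 5 - 6 - 0 - 2: 6 + 7 + 3 + 9 = 25
1 - 3 - 5 - 2: 4 + 2 + 7 = 13
1 - 0 - 2: 9 + 9 = 18
Shortest: 13.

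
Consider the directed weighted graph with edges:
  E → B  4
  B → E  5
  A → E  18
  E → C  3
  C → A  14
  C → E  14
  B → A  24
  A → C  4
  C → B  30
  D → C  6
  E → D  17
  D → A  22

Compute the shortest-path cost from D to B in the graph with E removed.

36

Paths from D to B avoiding E:
D → A → C → B: 22 + 4 + 30 = 56
D → C → B: 6 + 30 = 36
Shortest: 36.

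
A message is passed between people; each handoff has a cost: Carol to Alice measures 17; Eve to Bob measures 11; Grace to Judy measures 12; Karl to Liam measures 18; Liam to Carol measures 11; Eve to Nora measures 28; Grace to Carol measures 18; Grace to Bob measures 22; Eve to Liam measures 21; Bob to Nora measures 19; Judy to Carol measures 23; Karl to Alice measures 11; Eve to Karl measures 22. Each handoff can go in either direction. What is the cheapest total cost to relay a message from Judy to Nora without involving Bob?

Checking several routes:
Judy→Carol→Liam→Eve→Nora: 23 + 11 + 21 + 28 = 83
Judy→Grace→Carol→Alice→Karl→Eve→Nora: 12 + 18 + 17 + 11 + 22 + 28 = 108
Judy→Carol→Alice→Karl→Eve→Nora: 23 + 17 + 11 + 22 + 28 = 101
Judy→Carol→Liam→Karl→Eve→Nora: 23 + 11 + 18 + 22 + 28 = 102
Judy→Grace→Carol→Liam→Eve→Nora: 12 + 18 + 11 + 21 + 28 = 90
The minimum is 83.

83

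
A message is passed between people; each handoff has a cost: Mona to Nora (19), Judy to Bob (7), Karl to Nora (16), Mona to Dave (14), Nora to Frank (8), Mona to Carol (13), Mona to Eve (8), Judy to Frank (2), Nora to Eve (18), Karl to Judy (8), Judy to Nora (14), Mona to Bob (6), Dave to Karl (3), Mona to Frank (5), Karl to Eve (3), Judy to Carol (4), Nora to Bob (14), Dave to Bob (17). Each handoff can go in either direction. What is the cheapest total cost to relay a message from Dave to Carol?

Some routes from Dave to Carol:
Dave-Mona-Frank-Judy-Carol: 14 + 5 + 2 + 4 = 25
Dave-Karl-Eve-Mona-Frank-Judy-Carol: 3 + 3 + 8 + 5 + 2 + 4 = 25
Dave-Karl-Judy-Carol: 3 + 8 + 4 = 15
Dave-Mona-Carol: 14 + 13 = 27
The minimum is 15.

15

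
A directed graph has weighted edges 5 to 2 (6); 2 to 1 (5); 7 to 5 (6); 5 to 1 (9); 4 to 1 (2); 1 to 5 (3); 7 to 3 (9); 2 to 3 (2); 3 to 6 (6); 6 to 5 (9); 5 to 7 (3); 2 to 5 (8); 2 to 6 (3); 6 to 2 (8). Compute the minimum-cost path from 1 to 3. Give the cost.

11

Routes from 1 to 3:
1→5→7→3: 3 + 3 + 9 = 15
1→5→2→3: 3 + 6 + 2 = 11
The minimum is 11.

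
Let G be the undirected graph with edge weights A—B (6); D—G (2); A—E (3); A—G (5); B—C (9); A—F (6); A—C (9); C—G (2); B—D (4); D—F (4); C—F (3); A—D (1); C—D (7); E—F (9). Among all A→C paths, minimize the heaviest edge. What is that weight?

2

Comparing a few candidate routes:
A → G → C: max(5, 2) = 5
A → D → F → C: max(1, 4, 3) = 4
A → G → D → F → C: max(5, 2, 4, 3) = 5
A → D → G → C: max(1, 2, 2) = 2
Smallest bottleneck: 2.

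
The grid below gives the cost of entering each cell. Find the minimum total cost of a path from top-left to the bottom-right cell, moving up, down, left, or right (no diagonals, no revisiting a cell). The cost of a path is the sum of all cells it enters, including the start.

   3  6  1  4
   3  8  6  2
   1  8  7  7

Best path: r0c0 -> r0c1 -> r0c2 -> r0c3 -> r1c3 -> r2c3
Cost: 3 + 6 + 1 + 4 + 2 + 7 = 23

23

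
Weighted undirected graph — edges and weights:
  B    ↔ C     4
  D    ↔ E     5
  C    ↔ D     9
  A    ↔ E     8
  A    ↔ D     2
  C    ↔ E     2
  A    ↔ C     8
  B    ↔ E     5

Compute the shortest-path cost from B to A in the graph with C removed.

12

Candidate routes:
B → E → A: 5 + 8 = 13
B → E → D → A: 5 + 5 + 2 = 12
The minimum is 12.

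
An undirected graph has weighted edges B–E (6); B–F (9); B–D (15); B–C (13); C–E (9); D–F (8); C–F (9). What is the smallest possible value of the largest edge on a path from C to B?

Candidate routes:
C - E - B: max(9, 6) = 9
C - F - B: max(9, 9) = 9
C - F - D - B: max(9, 8, 15) = 15
C - B: max(13) = 13
The minimum achievable maximum is 9.

9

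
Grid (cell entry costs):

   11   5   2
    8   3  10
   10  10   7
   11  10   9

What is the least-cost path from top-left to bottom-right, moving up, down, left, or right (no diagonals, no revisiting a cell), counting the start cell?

Best path: [0,0] -> [0,1] -> [0,2] -> [1,2] -> [2,2] -> [3,2]
Cost: 11 + 5 + 2 + 10 + 7 + 9 = 44

44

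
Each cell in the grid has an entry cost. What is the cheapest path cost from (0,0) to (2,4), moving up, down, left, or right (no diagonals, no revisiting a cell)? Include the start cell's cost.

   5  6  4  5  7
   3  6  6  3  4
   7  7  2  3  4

29

One optimal route is (0,0) → (1,0) → (1,1) → (1,2) → (2,2) → (2,3) → (2,4).
Its cost is 5 + 3 + 6 + 6 + 2 + 3 + 4 = 29.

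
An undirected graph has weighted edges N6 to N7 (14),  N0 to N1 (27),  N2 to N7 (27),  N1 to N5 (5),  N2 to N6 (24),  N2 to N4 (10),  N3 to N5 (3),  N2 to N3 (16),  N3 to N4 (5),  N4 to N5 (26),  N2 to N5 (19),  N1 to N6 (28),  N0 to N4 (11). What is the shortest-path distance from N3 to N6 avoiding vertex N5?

39

A few of the N3→N6 routes:
N3 -> N4 -> N2 -> N7 -> N6: 5 + 10 + 27 + 14 = 56
N3 -> N2 -> N6: 16 + 24 = 40
N3 -> N4 -> N2 -> N6: 5 + 10 + 24 = 39
N3 -> N4 -> N0 -> N1 -> N6: 5 + 11 + 27 + 28 = 71
N3 -> N2 -> N7 -> N6: 16 + 27 + 14 = 57
Best route has total 39.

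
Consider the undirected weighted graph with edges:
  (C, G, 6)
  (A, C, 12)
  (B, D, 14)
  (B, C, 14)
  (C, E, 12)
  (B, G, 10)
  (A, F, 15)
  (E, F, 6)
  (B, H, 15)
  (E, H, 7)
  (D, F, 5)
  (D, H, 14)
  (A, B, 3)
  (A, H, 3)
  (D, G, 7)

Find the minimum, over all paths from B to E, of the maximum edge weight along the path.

Some routes from B to E:
B-A-H-E: max(3, 3, 7) = 7
B-G-C-E: max(10, 6, 12) = 12
B-G-D-F-E: max(10, 7, 5, 6) = 10
B-A-C-G-D-F-E: max(3, 12, 6, 7, 5, 6) = 12
B-A-C-E: max(3, 12, 12) = 12
The minimum achievable maximum is 7.

7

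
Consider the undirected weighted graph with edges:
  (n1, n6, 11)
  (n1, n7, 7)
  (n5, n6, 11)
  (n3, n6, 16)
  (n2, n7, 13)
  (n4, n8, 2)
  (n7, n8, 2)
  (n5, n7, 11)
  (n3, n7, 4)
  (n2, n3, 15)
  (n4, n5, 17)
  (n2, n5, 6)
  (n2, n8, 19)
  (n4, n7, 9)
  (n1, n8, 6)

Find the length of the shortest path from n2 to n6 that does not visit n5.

A few of the n2→n6 routes:
n2 - n3 - n6: 15 + 16 = 31
n2 - n7 - n1 - n6: 13 + 7 + 11 = 31
n2 - n7 - n8 - n1 - n6: 13 + 2 + 6 + 11 = 32
n2 - n7 - n3 - n6: 13 + 4 + 16 = 33
The minimum is 31.

31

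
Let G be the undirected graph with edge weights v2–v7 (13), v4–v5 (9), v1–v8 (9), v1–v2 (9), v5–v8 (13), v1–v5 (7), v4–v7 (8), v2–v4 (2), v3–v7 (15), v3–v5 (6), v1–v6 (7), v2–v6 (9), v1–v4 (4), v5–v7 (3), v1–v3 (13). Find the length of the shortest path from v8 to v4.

A few of the v8→v4 routes:
v8 → v5 → v4: 13 + 9 = 22
v8 → v5 → v1 → v4: 13 + 7 + 4 = 24
v8 → v5 → v7 → v4: 13 + 3 + 8 = 24
v8 → v1 → v2 → v4: 9 + 9 + 2 = 20
v8 → v1 → v4: 9 + 4 = 13
Best route has total 13.

13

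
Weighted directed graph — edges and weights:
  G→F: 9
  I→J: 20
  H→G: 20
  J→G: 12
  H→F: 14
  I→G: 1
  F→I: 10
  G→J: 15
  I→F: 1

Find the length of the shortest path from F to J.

26

Routes from F to J:
F → I → G → J: 10 + 1 + 15 = 26
F → I → J: 10 + 20 = 30
Shortest: 26.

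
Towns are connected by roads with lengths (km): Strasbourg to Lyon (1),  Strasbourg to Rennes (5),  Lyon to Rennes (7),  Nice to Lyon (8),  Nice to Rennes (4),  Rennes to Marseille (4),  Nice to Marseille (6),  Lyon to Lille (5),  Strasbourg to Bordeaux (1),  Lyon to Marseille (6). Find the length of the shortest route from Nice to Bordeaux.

A few of the Nice→Bordeaux routes:
Nice -> Rennes -> Lyon -> Strasbourg -> Bordeaux: 4 + 7 + 1 + 1 = 13
Nice -> Marseille -> Lyon -> Strasbourg -> Bordeaux: 6 + 6 + 1 + 1 = 14
Nice -> Lyon -> Strasbourg -> Bordeaux: 8 + 1 + 1 = 10
Nice -> Rennes -> Strasbourg -> Bordeaux: 4 + 5 + 1 = 10
Shortest: 10 km.

10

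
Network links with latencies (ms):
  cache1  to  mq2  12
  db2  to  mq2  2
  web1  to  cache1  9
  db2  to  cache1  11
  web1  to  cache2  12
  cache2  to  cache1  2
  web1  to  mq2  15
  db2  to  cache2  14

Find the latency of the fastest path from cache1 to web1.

Some routes from cache1 to web1:
cache1 - cache2 - db2 - mq2 - web1: 2 + 14 + 2 + 15 = 33
cache1 - web1: 9
cache1 - mq2 - web1: 12 + 15 = 27
cache1 - cache2 - web1: 2 + 12 = 14
cache1 - db2 - mq2 - web1: 11 + 2 + 15 = 28
Shortest: 9 ms.

9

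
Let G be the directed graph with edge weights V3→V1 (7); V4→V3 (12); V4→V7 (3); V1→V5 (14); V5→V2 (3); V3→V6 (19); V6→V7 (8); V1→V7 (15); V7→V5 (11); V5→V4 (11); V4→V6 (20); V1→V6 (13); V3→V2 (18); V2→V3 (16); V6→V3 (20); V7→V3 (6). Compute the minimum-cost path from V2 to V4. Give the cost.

A few of the V2→V4 routes:
V2 -> V3 -> V1 -> V5 -> V4: 16 + 7 + 14 + 11 = 48
V2 -> V3 -> V1 -> V7 -> V5 -> V4: 16 + 7 + 15 + 11 + 11 = 60
V2 -> V3 -> V6 -> V7 -> V5 -> V4: 16 + 19 + 8 + 11 + 11 = 65
Shortest: 48.

48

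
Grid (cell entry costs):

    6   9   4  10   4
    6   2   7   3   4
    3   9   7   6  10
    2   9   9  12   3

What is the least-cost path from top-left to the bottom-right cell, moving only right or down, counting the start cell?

Take (0,0) (1,0) (1,1) (1,2) (1,3) (1,4) (2,4) (3,4) for a total of 6 + 6 + 2 + 7 + 3 + 4 + 10 + 3 = 41.
(Top row then right column would cost 50.)

41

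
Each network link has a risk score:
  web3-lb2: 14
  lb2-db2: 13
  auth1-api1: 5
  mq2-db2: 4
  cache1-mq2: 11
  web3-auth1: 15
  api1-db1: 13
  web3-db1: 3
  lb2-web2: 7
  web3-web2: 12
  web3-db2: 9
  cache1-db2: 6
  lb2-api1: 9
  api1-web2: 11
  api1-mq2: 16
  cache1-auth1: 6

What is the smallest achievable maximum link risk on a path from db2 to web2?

Checking several routes:
db2→cache1→auth1→api1→web2: max(6, 6, 5, 11) = 11
db2→mq2→cache1→auth1→api1→web2: max(4, 11, 6, 5, 11) = 11
db2→web3→web2: max(9, 12) = 12
db2→cache1→auth1→api1→lb2→web2: max(6, 6, 5, 9, 7) = 9
db2→mq2→cache1→auth1→api1→lb2→web2: max(4, 11, 6, 5, 9, 7) = 11
The minimum achievable maximum is 9.

9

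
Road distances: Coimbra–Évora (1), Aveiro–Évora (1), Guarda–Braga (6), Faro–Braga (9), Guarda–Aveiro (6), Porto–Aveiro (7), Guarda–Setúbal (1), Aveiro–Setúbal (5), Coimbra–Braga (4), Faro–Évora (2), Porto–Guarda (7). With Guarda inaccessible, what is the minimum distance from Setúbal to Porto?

Candidate routes:
Setúbal -> Aveiro -> Porto: 5 + 7 = 12
The minimum is 12.

12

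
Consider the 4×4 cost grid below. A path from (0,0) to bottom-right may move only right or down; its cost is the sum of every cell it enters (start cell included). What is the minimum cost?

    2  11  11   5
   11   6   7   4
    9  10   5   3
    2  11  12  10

Best path: [0,0] -> [0,1] -> [1,1] -> [1,2] -> [1,3] -> [2,3] -> [3,3]
Cost: 2 + 11 + 6 + 7 + 4 + 3 + 10 = 43

43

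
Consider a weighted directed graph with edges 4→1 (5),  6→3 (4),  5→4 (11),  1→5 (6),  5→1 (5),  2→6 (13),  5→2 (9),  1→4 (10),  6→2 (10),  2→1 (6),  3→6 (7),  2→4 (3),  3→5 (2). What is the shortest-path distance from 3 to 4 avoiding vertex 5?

Paths from 3 to 4 avoiding 5:
3 - 6 - 2 - 4: 7 + 10 + 3 = 20
3 - 6 - 2 - 1 - 4: 7 + 10 + 6 + 10 = 33
The minimum is 20.

20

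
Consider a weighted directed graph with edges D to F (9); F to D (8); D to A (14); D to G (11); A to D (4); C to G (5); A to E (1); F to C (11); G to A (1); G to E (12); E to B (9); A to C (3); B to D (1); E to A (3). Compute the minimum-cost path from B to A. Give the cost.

13

Comparing a few candidate routes:
B → D → G → E → A: 1 + 11 + 12 + 3 = 27
B → D → G → A: 1 + 11 + 1 = 13
B → D → A: 1 + 14 = 15
Shortest: 13.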